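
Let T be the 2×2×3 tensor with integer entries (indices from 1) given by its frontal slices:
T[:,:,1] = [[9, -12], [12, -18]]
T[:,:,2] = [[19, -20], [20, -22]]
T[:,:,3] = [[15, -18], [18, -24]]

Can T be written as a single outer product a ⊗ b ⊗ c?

The mode-1 unfolding of T (rows indexed by i, columns by (j,k) = (1,1), (1,2), (1,3), (2,1), (2,2), (2,3)) is [[9, 19, 15, -12, -20, -18], [12, 20, 18, -18, -22, -24]].
There the 2×2 minor on rows i ∈ {1, 2}, columns (j,k) ∈ {(1,1), (1,2)} is det [[9, 19], [12, 20]] = -48 ≠ 0, so this unfolding has rank ≥ 2; CP rank is at least every unfolding rank, so rank(T) ≥ 2.
In particular rank(T) ≥ 2 > 1, so T is not rank-1.

No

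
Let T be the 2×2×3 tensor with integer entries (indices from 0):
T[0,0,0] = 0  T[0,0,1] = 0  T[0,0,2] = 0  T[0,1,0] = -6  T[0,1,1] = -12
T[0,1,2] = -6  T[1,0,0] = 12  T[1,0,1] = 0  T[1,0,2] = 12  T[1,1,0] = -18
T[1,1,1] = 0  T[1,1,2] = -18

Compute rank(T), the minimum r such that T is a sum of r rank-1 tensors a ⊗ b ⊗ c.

Lower bound: the mode-2 unfolding of T (rows indexed by j, columns by (i,k) = (0,0), (0,1), (0,2), (1,0), (1,1), (1,2)) is [[0, 0, 0, 12, 0, 12], [-6, -12, -6, -18, 0, -18]].
There the 2×2 minor on rows j ∈ {0, 1}, columns (i,k) ∈ {(0,0), (1,0)} is det [[0, 12], [-6, -18]] = 72 ≠ 0, so this unfolding has rank ≥ 2; CP rank is at least every unfolding rank, so rank(T) ≥ 2. (Unfolding ranks only ever bound the CP rank from below — rank(T) can be strictly larger than all of them — so the matching upper bound has to come from an explicit 2-term decomposition.)
Upper bound — finding two terms. Write S_k = T[:,:,k] for the frontal slices: S₀ = [[0, -6], [12, -18]], S₁ = [[0, -12], [0, 0]], S₂ = [[0, -6], [12, -18]].
If T = a₁ ⊗ b₁ ⊗ c₁ + a₂ ⊗ b₂ ⊗ c₂ then each S_k = c₁[k]·a₁b₁ᵀ + c₂[k]·a₂b₂ᵀ. S₀ and S₁ are linearly independent, so a₁b₁ᵀ and a₂b₂ᵀ must span the same plane of matrices: they are the rank-1 matrices of the form x·S₀ + y·S₁.
det(x·S₀ + y·S₁) is 72·x² + 144·xy = 72·(x + 2·y)(x), vanishing at (x:y) = (2:-1) and (0:1).
M₁ = 2·S₀ − S₁ = [[0, 0], [24, -36]] = 12·[0, 1][2, -3]ᵀ and M₂ = S₁ = [[0, -12], [0, 0]] = (-12)·[1, 0][0, 1]ᵀ, so take a₁ = [0, 1], b₁ = [2, -3], a₂ = [1, 0], b₂ = [0, 1].
Each slice is an integer combination of E₁ = a₁b₁ᵀ and E₂ = a₂b₂ᵀ: S₀ = 6·E₁ − 6·E₂, S₁ = −12·E₂, S₂ = 6·E₁ − 6·E₂; reading off coefficients, c₁ = [6, 0, 6] and c₂ = [-6, -12, -6].
Hence T = [0, 1] ⊗ [2, -3] ⊗ [6, 0, 6] + [1, 0] ⊗ [0, 1] ⊗ [-6, -12, -6], so rank(T) ≤ 2.
These bounds meet, so rank(T) = 2.
Check entry T[0,0,1] = 0: (0)·(2)·(0) + (1)·(0)·(-12) = 0.

2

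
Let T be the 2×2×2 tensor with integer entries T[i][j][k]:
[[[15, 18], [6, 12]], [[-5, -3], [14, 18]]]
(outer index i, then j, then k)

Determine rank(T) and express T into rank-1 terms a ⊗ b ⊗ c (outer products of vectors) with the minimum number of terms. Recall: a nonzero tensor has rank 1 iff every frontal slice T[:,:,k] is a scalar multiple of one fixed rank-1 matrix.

rank(T) = 2

Lower bound: the mode-3 unfolding of T (rows indexed by k, columns by (i,j) = (0,0), (0,1), (1,0), (1,1)) is [[15, 6, -5, 14], [18, 12, -3, 18]].
There the 2×2 minor on rows k ∈ {0, 1}, columns (i,j) ∈ {(0,0), (0,1)} is det [[15, 6], [18, 12]] = 72 ≠ 0, so this unfolding has rank ≥ 2; CP rank is at least every unfolding rank, so rank(T) ≥ 2. (This is only a lower bound: in general the CP rank may exceed every unfolding rank, so we still need to exhibit 2 rank-1 terms summing to T.)
Upper bound — finding two terms. Write S_k = T[:,:,k] for the frontal slices: S₀ = [[15, 6], [-5, 14]], S₁ = [[18, 12], [-3, 18]].
If T = a₁ ⊗ b₁ ⊗ c₁ + a₂ ⊗ b₂ ⊗ c₂ then each S_k = c₁[k]·a₁b₁ᵀ + c₂[k]·a₂b₂ᵀ. S₀ and S₁ are linearly independent, so a₁b₁ᵀ and a₂b₂ᵀ must span the same plane of matrices: they are the rank-1 matrices of the form x·S₀ + y·S₁.
det(x·S₀ + y·S₁) is 240·x² + 600·xy + 360·y² = 120·(2·x + 3·y)(x + y), vanishing at (x:y) = (3:-2) and (1:-1).
M₁ = 3·S₀ − 2·S₁ = [[9, -6], [-9, 6]] = 3·[1, -1][3, -2]ᵀ and M₂ = S₀ − S₁ = [[-3, -6], [-2, -4]] = −[3, 2][1, 2]ᵀ, so take a₁ = [1, -1], b₁ = [3, -2], a₂ = [3, 2], b₂ = [1, 2].
Each slice is an integer combination of E₁ = a₁b₁ᵀ and E₂ = a₂b₂ᵀ: S₀ = 3·E₁ + 2·E₂, S₁ = 3·E₁ + 3·E₂; reading off coefficients, c₁ = [3, 3] and c₂ = [2, 3].
Hence T = [1, -1] ⊗ [3, -2] ⊗ [3, 3] + [3, 2] ⊗ [1, 2] ⊗ [2, 3], so rank(T) ≤ 2.
These bounds meet, so rank(T) = 2.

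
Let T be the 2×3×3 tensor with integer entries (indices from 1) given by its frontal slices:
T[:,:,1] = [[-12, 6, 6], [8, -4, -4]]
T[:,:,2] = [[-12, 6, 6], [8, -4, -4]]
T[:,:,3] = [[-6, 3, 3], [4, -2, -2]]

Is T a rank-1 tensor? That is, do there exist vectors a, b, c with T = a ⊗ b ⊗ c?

If T = a ⊗ b ⊗ c then every fibre of T is a multiple of the corresponding factor, so read the factors off the fibres through the nonzero entry T[1,1,1] = -12.
The mode-1 fibre T[:,1,1] = [-12, 8] gives a = [3, -2] (primitive direction); the mode-2 fibre T[1,:,1] = [-12, 6, 6] gives b = [2, -1, -1]; then c[k] = T[1,1,k] / (a[1]·b[1]) = [-12, -12, -6] / 6 = [-2, -2, -1].
Expanding [3, -2] ⊗ [2, -1, -1] ⊗ [-2, -2, -1] reproduces all 18 entries of T, so T = [3, -2] ⊗ [2, -1, -1] ⊗ [-2, -2, -1] and rank(T) ≤ 1.
Equivalently every frontal slice T[:,:,k] is c[k] times the rank-1 matrix [3, -2] ⊗ [2, -1, -1]. So T has rank 1 (it is nonzero).

Yes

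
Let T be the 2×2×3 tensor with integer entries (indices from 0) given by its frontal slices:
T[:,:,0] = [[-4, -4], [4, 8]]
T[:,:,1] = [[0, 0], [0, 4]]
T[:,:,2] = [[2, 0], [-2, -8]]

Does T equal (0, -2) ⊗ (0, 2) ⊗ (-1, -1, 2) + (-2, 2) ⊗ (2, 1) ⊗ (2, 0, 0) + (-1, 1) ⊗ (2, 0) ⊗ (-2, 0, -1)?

Reconstruct entrywise from the claimed factors. For example, T[0,1,2] = 0 and Σₗ aₗ[0]bₗ[1]cₗ[2] = (0)·(2)·(2) + (-2)·(1)·(0) + (-1)·(0)·(-1) = 0; checking all 12 entries, every one matches. The claim holds.

Yes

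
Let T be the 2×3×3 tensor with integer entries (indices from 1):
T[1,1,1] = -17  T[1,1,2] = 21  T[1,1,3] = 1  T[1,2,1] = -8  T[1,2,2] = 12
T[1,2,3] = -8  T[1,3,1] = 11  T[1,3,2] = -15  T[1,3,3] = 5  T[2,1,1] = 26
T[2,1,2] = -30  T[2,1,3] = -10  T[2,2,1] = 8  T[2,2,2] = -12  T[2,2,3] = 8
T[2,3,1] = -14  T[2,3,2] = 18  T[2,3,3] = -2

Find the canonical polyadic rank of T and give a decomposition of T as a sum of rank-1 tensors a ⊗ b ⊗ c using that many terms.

Lower bound: the mode-2 unfolding of T (rows indexed by j, columns by (i,k) = (1,1), (1,2), (1,3), (2,1), (2,2), (2,3)) is [[-17, 21, 1, 26, -30, -10], [-8, 12, -8, 8, -12, 8], [11, -15, 5, -14, 18, -2]].
There the 2×2 minor on rows j ∈ {1, 2}, columns (i,k) ∈ {(1,1), (1,2)} is det [[-17, 21], [-8, 12]] = -36 ≠ 0, so this unfolding has rank ≥ 2; CP rank is at least every unfolding rank, so rank(T) ≥ 2. (Unfolding ranks only ever bound the CP rank from below — rank(T) can be strictly larger than all of them — so the matching upper bound has to come from an explicit 2-term decomposition.)
Upper bound — finding two terms. Write S_k = T[:,:,k] for the frontal slices: S₁ = [[-17, -8, 11], [26, 8, -14]], S₂ = [[21, 12, -15], [-30, -12, 18]], S₃ = [[1, -8, 5], [-10, 8, -2]].
If T = a₁ ⊗ b₁ ⊗ c₁ + a₂ ⊗ b₂ ⊗ c₂ then each S_k = c₁[k]·a₁b₁ᵀ + c₂[k]·a₂b₂ᵀ. S₁ and S₂ are linearly independent, so a₁b₁ᵀ and a₂b₂ᵀ must span the same plane of matrices: they are the rank-1 matrices of the form x·S₁ + y·S₂.
The 2×2 minor of x·S₁ + y·S₂ on rows {1,2}, columns {1,2} is 72·x² − 180·xy + 108·y² = 36·(2·x − 3·y)(x − y), vanishing at (x:y) = (3:2) and (1:1).
M₁ = 3·S₁ + 2·S₂ = [[-9, 0, 3], [18, 0, -6]] = (-3)·[1, -2][3, 0, -1]ᵀ and M₂ = S₁ + S₂ = [[4, 4, -4], [-4, -4, 4]] = 4·[1, -1][1, 1, -1]ᵀ, so take a₁ = [1, -2], b₁ = [3, 0, -1], a₂ = [1, -1], b₂ = [1, 1, -1].
Each slice is an integer combination of E₁ = a₁b₁ᵀ and E₂ = a₂b₂ᵀ: S₁ = −3·E₁ − 8·E₂, S₂ = 3·E₁ + 12·E₂, S₃ = 3·E₁ − 8·E₂; reading off coefficients, c₁ = [-3, 3, 3] and c₂ = [-8, 12, -8].
Hence T = [1, -2] ⊗ [3, 0, -1] ⊗ [-3, 3, 3] + [1, -1] ⊗ [1, 1, -1] ⊗ [-8, 12, -8], so rank(T) ≤ 2.
These bounds meet, so rank(T) = 2.

rank(T) = 2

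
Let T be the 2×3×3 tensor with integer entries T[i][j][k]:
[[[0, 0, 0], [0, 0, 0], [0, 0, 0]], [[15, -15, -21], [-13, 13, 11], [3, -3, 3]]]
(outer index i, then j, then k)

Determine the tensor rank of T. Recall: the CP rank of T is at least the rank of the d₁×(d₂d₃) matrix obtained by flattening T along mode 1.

2

Lower bound: the mode-2 unfolding of T (rows indexed by j, columns by (i,k) = (0,0), (0,1), (0,2), (1,0), (1,1), (1,2)) is [[0, 0, 0, 15, -15, -21], [0, 0, 0, -13, 13, 11], [0, 0, 0, 3, -3, 3]].
There the 2×2 minor on rows j ∈ {0, 1}, columns (i,k) ∈ {(1,0), (1,2)} is det [[15, -21], [-13, 11]] = -108 ≠ 0, so this unfolding has rank ≥ 2; CP rank is at least every unfolding rank, so rank(T) ≥ 2. (Flattening ranks never certify an upper bound on CP rank; for that we must actually write T with 2 rank-1 terms.)
Upper bound — finding two terms. Every mode-1 slice of T is a multiple of one matrix: T[i,:,:] = a[i]·M with a = [0, 1] and M = [[15, -15, -21], [-13, 13, 11], [3, -3, 3]] (rows indexed by j, columns by k). So it suffices to write M as a sum of two rank-1 matrices.
The columns of M satisfy (column 0) = −(column 1), so splitting by columns, M = [-15, 13, -3][-1, 1, 0]ᵀ + [-21, 11, 3][0, 0, 1]ᵀ.
Hence T = [0, 1] ⊗ [-15, 13, -3] ⊗ [-1, 1, 0] + [0, 1] ⊗ [-21, 11, 3] ⊗ [0, 0, 1], so rank(T) ≤ 2.
These bounds meet, so rank(T) = 2.
Check entry T[1,2,2] = 3: (1)·(-3)·(0) + (1)·(3)·(1) = 3.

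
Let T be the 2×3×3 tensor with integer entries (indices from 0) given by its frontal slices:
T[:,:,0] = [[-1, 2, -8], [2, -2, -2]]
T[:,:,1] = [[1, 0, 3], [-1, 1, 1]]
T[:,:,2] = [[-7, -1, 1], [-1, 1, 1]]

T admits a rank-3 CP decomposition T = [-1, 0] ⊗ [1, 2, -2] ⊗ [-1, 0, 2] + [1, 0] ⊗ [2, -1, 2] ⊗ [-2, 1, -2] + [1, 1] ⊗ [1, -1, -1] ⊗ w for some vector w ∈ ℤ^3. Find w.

w = [2, -1, -1]

Subtract the known terms from T to get the rank-1 residual R = [1, 1] ⊗ [1, -1, -1] ⊗ w, so R[i,j,k] = a[i]·b[j]·w[k]. Pick indices with nonzero a[0]·b[0] = (1)·(1) = 1. Only the fibre through (0,0,·) is needed: R[0,0,:] = T[0,0,:] − Σₗ aₗ[0]bₗ[0]cₗ = [-1, 1, -7] − (-1)·(1)·[-1, 0, 2] − (1)·(2)·[-2, 1, -2] = [2, -1, -1]. Then w[k] = R[0,0,k] / 1 for each k, giving w = [2, -1, -1] / 1 = [2, -1, -1].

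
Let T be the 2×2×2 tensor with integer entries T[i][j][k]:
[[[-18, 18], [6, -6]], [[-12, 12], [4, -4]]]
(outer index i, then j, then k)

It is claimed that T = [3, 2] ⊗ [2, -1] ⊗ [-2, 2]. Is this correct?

No

Reconstruct entry (0,0,0) from the claimed factors: Σₗ aₗ[0]bₗ[0]cₗ[0] = (3)·(2)·(-2) = -12, but T[0,0,0] = -18. The claim is false.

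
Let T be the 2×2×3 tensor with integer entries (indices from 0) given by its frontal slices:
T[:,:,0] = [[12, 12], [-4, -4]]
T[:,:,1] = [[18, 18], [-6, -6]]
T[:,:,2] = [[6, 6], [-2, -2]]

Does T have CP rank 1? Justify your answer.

Yes

If T = a ∘ b ∘ c then every fibre of T is a multiple of the corresponding factor, so read the factors off the fibres through the nonzero entry T[0,0,0] = 12.
The mode-1 fibre T[:,0,0] = [12, -4] gives a = [3, -1] (primitive direction); the mode-2 fibre T[0,:,0] = [12, 12] gives b = [1, 1]; then c[k] = T[0,0,k] / (a[0]·b[0]) = [12, 18, 6] / 3 = [4, 6, 2].
Expanding [3, -1] ∘ [1, 1] ∘ [4, 6, 2] reproduces all 12 entries of T, so T = [3, -1] ∘ [1, 1] ∘ [4, 6, 2] and rank(T) ≤ 1.
Equivalently every frontal slice T[:,:,k] is c[k] times the rank-1 matrix [3, -1] ∘ [1, 1]. So T has rank 1 (it is nonzero).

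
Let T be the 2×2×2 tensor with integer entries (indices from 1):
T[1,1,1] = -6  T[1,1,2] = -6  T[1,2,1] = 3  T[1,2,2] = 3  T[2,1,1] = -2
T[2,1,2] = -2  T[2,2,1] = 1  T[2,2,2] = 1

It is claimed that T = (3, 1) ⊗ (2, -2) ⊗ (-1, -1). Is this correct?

Reconstruct entry (1,2,1) from the claimed factors: Σₗ aₗ[1]bₗ[2]cₗ[1] = (3)·(-2)·(-1) = 6, but T[1,2,1] = 3. The claim is false.

No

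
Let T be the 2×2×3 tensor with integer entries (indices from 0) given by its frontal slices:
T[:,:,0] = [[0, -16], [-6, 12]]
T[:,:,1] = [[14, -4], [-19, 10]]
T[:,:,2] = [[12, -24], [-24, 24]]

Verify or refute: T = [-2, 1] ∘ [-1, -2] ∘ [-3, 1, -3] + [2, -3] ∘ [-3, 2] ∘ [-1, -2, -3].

Yes

Reconstruct entrywise from the claimed factors. For example, T[1,1,2] = 24 and Σₗ aₗ[1]bₗ[1]cₗ[2] = (1)·(-2)·(-3) + (-3)·(2)·(-3) = 24; checking all 12 entries, every one matches. The claim holds.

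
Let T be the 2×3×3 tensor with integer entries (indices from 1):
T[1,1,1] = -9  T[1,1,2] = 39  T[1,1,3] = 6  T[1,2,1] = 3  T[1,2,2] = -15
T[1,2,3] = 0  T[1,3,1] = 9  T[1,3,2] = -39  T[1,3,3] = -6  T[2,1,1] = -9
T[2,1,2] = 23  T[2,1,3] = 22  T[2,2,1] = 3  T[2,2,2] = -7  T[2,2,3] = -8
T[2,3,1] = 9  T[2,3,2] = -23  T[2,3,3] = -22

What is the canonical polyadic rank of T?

Lower bound: the mode-3 unfolding of T (rows indexed by k, columns by (i,j) = (1,1), (1,2), (1,3), (2,1), (2,2), (2,3)) is [[-9, 3, 9, -9, 3, 9], [39, -15, -39, 23, -7, -23], [6, 0, -6, 22, -8, -22]].
There the 2×2 minor on rows k ∈ {1, 2}, columns (i,j) ∈ {(1,1), (1,2)} is det [[-9, 3], [39, -15]] = 18 ≠ 0, so this unfolding has rank ≥ 2; CP rank is at least every unfolding rank, so rank(T) ≥ 2. (Flattening ranks never certify an upper bound on CP rank; for that we must actually write T with 2 rank-1 terms.)
Upper bound — finding two terms. Write S_k = T[:,:,k] for the frontal slices: S₁ = [[-9, 3, 9], [-9, 3, 9]], S₂ = [[39, -15, -39], [23, -7, -23]], S₃ = [[6, 0, -6], [22, -8, -22]].
If T = a₁ ⊗ b₁ ⊗ c₁ + a₂ ⊗ b₂ ⊗ c₂ then each S_k = c₁[k]·a₁b₁ᵀ + c₂[k]·a₂b₂ᵀ. S₁ and S₂ are linearly independent, so a₁b₁ᵀ and a₂b₂ᵀ must span the same plane of matrices: they are the rank-1 matrices of the form x·S₁ + y·S₂.
The 2×2 minor of x·S₁ + y·S₂ on rows {1,2}, columns {1,2} is −24·xy + 72·y² = (-24)·(x − 3·y)(y), vanishing at (x:y) = (3:1) and (1:0).
M₁ = 3·S₁ + S₂ = [[12, -6, -12], [-4, 2, 4]] = 2·(3, -1)(2, -1, -2)ᵀ and M₂ = S₁ = [[-9, 3, 9], [-9, 3, 9]] = (-3)·(1, 1)(3, -1, -3)ᵀ, so take a₁ = (3, -1), b₁ = (2, -1, -2), a₂ = (1, 1), b₂ = (3, -1, -3).
Each slice is an integer combination of E₁ = a₁b₁ᵀ and E₂ = a₂b₂ᵀ: S₁ = −3·E₂, S₂ = 2·E₁ + 9·E₂, S₃ = −2·E₁ + 6·E₂; reading off coefficients, c₁ = (0, 2, -2) and c₂ = (-3, 9, 6).
Hence T = (3, -1) ⊗ (2, -1, -2) ⊗ (0, 2, -2) + (1, 1) ⊗ (3, -1, -3) ⊗ (-3, 9, 6), so rank(T) ≤ 2.
These bounds meet, so rank(T) = 2.

2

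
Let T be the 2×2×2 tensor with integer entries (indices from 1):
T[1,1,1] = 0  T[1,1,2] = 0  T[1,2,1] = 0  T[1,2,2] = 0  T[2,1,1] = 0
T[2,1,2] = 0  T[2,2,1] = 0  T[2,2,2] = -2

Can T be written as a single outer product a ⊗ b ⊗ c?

If T = a ⊗ b ⊗ c then every fibre of T is a multiple of the corresponding factor, so read the factors off the fibres through the nonzero entry T[2,2,2] = -2.
The mode-1 fibre T[:,2,2] = [0, -2] gives a = (0, 1) (primitive direction); the mode-2 fibre T[2,:,2] = [0, -2] gives b = (0, 1); then c[k] = T[2,2,k] / (a[2]·b[2]) = [0, -2] / 1 = (0, -2).
Expanding (0, 1) ⊗ (0, 1) ⊗ (0, -2) reproduces all 8 entries of T, so T = (0, 1) ⊗ (0, 1) ⊗ (0, -2) and rank(T) ≤ 1.
Equivalently every frontal slice T[:,:,k] is c[k] times the rank-1 matrix (0, 1) ⊗ (0, 1). So T has rank 1 (it is nonzero).

Yes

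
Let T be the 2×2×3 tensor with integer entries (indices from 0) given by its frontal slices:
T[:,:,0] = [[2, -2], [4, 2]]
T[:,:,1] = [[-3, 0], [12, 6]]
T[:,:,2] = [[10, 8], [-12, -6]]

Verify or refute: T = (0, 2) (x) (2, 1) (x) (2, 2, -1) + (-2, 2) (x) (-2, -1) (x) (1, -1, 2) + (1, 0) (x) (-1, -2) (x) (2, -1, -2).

Reconstruct entrywise from the claimed factors. For example, T[1,1,1] = 6 and Σₗ aₗ[1]bₗ[1]cₗ[1] = (2)·(1)·(2) + (2)·(-1)·(-1) + (0)·(-2)·(-1) = 6; checking all 12 entries, every one matches. The claim holds.

Yes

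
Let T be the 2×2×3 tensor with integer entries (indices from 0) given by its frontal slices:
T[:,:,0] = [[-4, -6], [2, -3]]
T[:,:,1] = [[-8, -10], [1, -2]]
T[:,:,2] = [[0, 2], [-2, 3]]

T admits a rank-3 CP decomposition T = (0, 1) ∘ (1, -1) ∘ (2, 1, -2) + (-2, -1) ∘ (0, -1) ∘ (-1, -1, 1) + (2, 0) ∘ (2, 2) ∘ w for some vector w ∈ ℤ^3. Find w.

Subtract the known terms from T to get the rank-1 residual R = (2, 0) ∘ (2, 2) ∘ w, so R[i,j,k] = a[i]·b[j]·w[k]. Pick indices with nonzero a[0]·b[0] = (2)·(2) = 4. Only the fibre through (0,0,·) is needed: R[0,0,:] = T[0,0,:] − Σₗ aₗ[0]bₗ[0]cₗ = [-4, -8, 0] − (0)·(1)·(2, 1, -2) − (-2)·(0)·(-1, -1, 1) = [-4, -8, 0]. Then w[k] = R[0,0,k] / 4 for each k, giving w = [-4, -8, 0] / 4 = (-1, -2, 0).

w = (-1, -2, 0)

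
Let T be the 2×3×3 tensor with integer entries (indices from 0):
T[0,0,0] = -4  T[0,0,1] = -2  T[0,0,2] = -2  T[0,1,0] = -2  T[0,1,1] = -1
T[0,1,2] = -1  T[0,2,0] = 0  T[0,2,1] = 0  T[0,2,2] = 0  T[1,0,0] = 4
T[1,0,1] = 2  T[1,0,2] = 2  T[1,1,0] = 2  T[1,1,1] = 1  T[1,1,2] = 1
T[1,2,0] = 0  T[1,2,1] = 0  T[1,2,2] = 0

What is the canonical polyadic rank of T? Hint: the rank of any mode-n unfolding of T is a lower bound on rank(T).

Lower bound: T ≠ 0 (e.g. T[0,0,0] = -4), so rank(T) ≥ 1.
Upper bound: the mode-1 fibre T[:,0,0] = [-4, 4] gives a = (1, -1) (primitive direction); the mode-2 fibre T[0,:,0] = [-4, -2, 0] gives b = (2, 1, 0); then c[k] = T[0,0,k] / (a[0]·b[0]) = [-4, -2, -2] / 2 = (-2, -1, -1).
Expanding (1, -1) ∘ (2, 1, 0) ∘ (-2, -1, -1) reproduces all 18 entries of T, so T = (1, -1) ∘ (2, 1, 0) ∘ (-2, -1, -1) and rank(T) ≤ 1.
These bounds meet, so rank(T) = 1.

1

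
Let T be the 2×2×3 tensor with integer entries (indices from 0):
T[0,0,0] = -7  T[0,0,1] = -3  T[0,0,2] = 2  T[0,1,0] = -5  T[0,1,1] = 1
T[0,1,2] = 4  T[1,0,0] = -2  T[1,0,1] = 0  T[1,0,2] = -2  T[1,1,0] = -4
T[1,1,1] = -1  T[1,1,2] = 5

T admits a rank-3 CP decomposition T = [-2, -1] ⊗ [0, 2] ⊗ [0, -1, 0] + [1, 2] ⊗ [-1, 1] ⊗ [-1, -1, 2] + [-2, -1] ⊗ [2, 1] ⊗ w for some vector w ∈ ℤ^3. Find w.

Subtract the known terms from T to get the rank-1 residual R = [-2, -1] ⊗ [2, 1] ⊗ w, so R[i,j,k] = a[i]·b[j]·w[k]. Pick indices with nonzero a[0]·b[0] = (-2)·(2) = -4. Only the fibre through (0,0,·) is needed: R[0,0,:] = T[0,0,:] − Σₗ aₗ[0]bₗ[0]cₗ = [-7, -3, 2] − (-2)·(0)·[0, -1, 0] − (1)·(-1)·[-1, -1, 2] = [-8, -4, 4]. Then w[k] = R[0,0,k] / -4 for each k, giving w = [-8, -4, 4] / -4 = [2, 1, -1].

w = [2, 1, -1]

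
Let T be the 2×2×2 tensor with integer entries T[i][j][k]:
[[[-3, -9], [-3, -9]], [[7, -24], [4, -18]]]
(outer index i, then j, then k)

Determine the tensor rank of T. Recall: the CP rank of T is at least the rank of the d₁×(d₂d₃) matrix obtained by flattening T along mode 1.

2

Lower bound: in the mode-3 unfolding of T (rows indexed by k, columns by (i,j)) the 2×2 minor on rows k ∈ {0, 1}, columns (i,j) ∈ {(0,0), (1,0)} is det [[-3, 7], [-9, -24]] = 135 ≠ 0, so that unfolding has rank ≥ 2 and hence rank(T) ≥ 2 (CP rank is at least every unfolding rank, though it can be larger).
Upper bound: with S_k = T[:,:,k], the two rank-1 terms a₁b₁ᵀ, a₂b₂ᵀ are the rank-1 members of the pencil x·S₀ + y·S₁.
det(x·S₀ + y·S₁) is 9·x² + 9·xy − 54·y² = 9·(x + 3·y)(x − 2·y), vanishing at (x:y) = (3:-1) and (2:1).
M₁ = 3·S₀ − S₁ = [[0, 0], [45, 30]] = 15·[0, 1][3, 2]ᵀ and M₂ = 2·S₀ + S₁ = [[-15, -15], [-10, -10]] = (-5)·[3, 2][1, 1]ᵀ, so take a₁ = [0, 1], b₁ = [3, 2], a₂ = [3, 2], b₂ = [1, 1].
Each slice is an integer combination of E₁ = a₁b₁ᵀ and E₂ = a₂b₂ᵀ: S₀ = 3·E₁ − E₂, S₁ = −6·E₁ − 3·E₂; reading off coefficients, c₁ = [3, -6] and c₂ = [-1, -3].
Hence T = [0, 1] ⊗ [3, 2] ⊗ [3, -6] + [3, 2] ⊗ [1, 1] ⊗ [-1, -3], so rank(T) ≤ 2.
These bounds meet, so rank(T) = 2.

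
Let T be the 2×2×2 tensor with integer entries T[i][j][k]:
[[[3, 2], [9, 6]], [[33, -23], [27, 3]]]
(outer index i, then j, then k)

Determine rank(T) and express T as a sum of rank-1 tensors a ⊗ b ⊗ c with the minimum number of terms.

Lower bound: in the mode-3 unfolding of T (rows indexed by k, columns by (i,j)) the 2×2 minor on rows k ∈ {0, 1}, columns (i,j) ∈ {(0,0), (1,0)} is det [[3, 33], [2, -23]] = -135 ≠ 0, so that unfolding has rank ≥ 2 and hence rank(T) ≥ 2 (CP rank is at least every unfolding rank, though it can be larger).
Upper bound: with S_k = T[:,:,k], the two rank-1 terms a₁b₁ᵀ, a₂b₂ᵀ are the rank-1 members of the pencil x·S₀ + y·S₁.
det(x·S₀ + y·S₁) is −216·x² + 72·xy + 144·y² = (-72)·(3·x + 2·y)(x − y), vanishing at (x:y) = (2:-3) and (1:1).
M₁ = 2·S₀ − 3·S₁ = [[0, 0], [135, 45]] = 45·(0, 1)(3, 1)ᵀ and M₂ = S₀ + S₁ = [[5, 15], [10, 30]] = 5·(1, 2)(1, 3)ᵀ, so take a₁ = (0, 1), b₁ = (3, 1), a₂ = (1, 2), b₂ = (1, 3).
Each slice is an integer combination of E₁ = a₁b₁ᵀ and E₂ = a₂b₂ᵀ: S₀ = 9·E₁ + 3·E₂, S₁ = −9·E₁ + 2·E₂; reading off coefficients, c₁ = (9, -9) and c₂ = (3, 2).
Hence T = (0, 1) ⊗ (3, 1) ⊗ (9, -9) + (1, 2) ⊗ (1, 3) ⊗ (3, 2), so rank(T) ≤ 2.
These bounds meet, so rank(T) = 2.

rank(T) = 2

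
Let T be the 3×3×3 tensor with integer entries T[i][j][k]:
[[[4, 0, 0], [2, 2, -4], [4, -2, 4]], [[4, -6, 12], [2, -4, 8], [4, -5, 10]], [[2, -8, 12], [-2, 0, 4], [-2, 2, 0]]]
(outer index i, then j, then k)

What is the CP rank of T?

3

Lower bound: in the mode-2 unfolding of T (rows indexed by j, columns by (i,k)) the 3×3 minor on rows j ∈ {0, 1, 2}, columns (i,k) ∈ {(0,0), (0,1), (2,0)} is det [[4, 0, 2], [2, 2, -2], [4, -2, -2]] = -56 ≠ 0, so that unfolding has rank ≥ 3 and hence rank(T) ≥ 3 (CP rank is at least every unfolding rank, though it can be larger).
Upper bound: T is a sum of 3 rank-1 terms, T = (0, 0, 1) ⊗ (1, -1, -1) ⊗ (2, -4, 4) + (1, 1, 0) ⊗ (2, 1, 2) ⊗ (2, -2, 4) + (2, -1, -2) ⊗ (2, 2, 1) ⊗ (0, 1, -2) (one valid choice — decompositions are not unique — normalised so each a, b is primitive with positive first nonzero entry; check it by expanding all entries), so rank(T) ≤ 3.
These bounds meet, so rank(T) = 3.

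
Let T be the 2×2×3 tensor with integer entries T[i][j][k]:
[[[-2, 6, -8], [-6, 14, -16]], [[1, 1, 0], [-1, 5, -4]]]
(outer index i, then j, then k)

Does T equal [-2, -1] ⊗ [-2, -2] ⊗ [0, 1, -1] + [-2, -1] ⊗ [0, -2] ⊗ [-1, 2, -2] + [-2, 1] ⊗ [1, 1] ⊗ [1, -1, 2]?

Reconstruct entrywise from the claimed factors. For example, T[0,1,1] = 14 and Σₗ aₗ[0]bₗ[1]cₗ[1] = (-2)·(-2)·(1) + (-2)·(-2)·(2) + (-2)·(1)·(-1) = 14; checking all 12 entries, every one matches. The claim holds.

Yes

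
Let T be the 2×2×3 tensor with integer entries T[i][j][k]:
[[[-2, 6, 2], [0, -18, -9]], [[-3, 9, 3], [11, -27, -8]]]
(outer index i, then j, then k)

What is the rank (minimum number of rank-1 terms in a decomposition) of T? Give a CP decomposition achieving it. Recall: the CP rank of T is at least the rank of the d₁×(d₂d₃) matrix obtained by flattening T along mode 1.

rank(T) = 2

Lower bound: the mode-1 unfolding of T (rows indexed by i, columns by (j,k) = (0,0), (0,1), (0,2), (1,0), (1,1), (1,2)) is [[-2, 6, 2, 0, -18, -9], [-3, 9, 3, 11, -27, -8]].
There the 2×2 minor on rows i ∈ {0, 1}, columns (j,k) ∈ {(0,0), (1,0)} is det [[-2, 0], [-3, 11]] = -22 ≠ 0, so this unfolding has rank ≥ 2; CP rank is at least every unfolding rank, so rank(T) ≥ 2. (This is only a lower bound: in general the CP rank may exceed every unfolding rank, so we still need to exhibit 2 rank-1 terms summing to T.)
Upper bound — finding two terms. Write S_k = T[:,:,k] for the frontal slices: S₀ = [[-2, 0], [-3, 11]], S₁ = [[6, -18], [9, -27]], S₂ = [[2, -9], [3, -8]].
If T = a₁ ⊗ b₁ ⊗ c₁ + a₂ ⊗ b₂ ⊗ c₂ then each S_k = c₁[k]·a₁b₁ᵀ + c₂[k]·a₂b₂ᵀ. S₀ and S₁ are linearly independent, so a₁b₁ᵀ and a₂b₂ᵀ must span the same plane of matrices: they are the rank-1 matrices of the form x·S₀ + y·S₁.
det(x·S₀ + y·S₁) is −22·x² + 66·xy = (-22)·(x − 3·y)(x), vanishing at (x:y) = (3:1) and (0:1).
M₁ = 3·S₀ + S₁ = [[0, -18], [0, 6]] = (-6)·[3, -1][0, 1]ᵀ and M₂ = S₁ = [[6, -18], [9, -27]] = 3·[2, 3][1, -3]ᵀ, so take a₁ = [3, -1], b₁ = [0, 1], a₂ = [2, 3], b₂ = [1, -3].
Each slice is an integer combination of E₁ = a₁b₁ᵀ and E₂ = a₂b₂ᵀ: S₀ = −2·E₁ − E₂, S₁ = 3·E₂, S₂ = −E₁ + E₂; reading off coefficients, c₁ = [-2, 0, -1] and c₂ = [-1, 3, 1].
Hence T = [3, -1] ⊗ [0, 1] ⊗ [-2, 0, -1] + [2, 3] ⊗ [1, -3] ⊗ [-1, 3, 1], so rank(T) ≤ 2.
These bounds meet, so rank(T) = 2.
Check entry T[1,1,2] = -8: (-1)·(1)·(-1) + (3)·(-3)·(1) = -8.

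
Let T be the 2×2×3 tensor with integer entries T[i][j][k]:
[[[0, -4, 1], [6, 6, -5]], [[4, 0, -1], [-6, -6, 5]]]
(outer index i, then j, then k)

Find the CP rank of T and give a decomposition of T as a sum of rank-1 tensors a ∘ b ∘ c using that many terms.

Lower bound: the mode-3 unfolding of T (rows indexed by k, columns by (i,j) = (0,0), (0,1), (1,0), (1,1)) is [[0, 6, 4, -6], [-4, 6, 0, -6], [1, -5, -1, 5]].
There the 3×3 minor on rows k ∈ {0, 1, 2}, columns (i,j) ∈ {(0,0), (0,1), (1,0)} is det [[0, 6, 4], [-4, 6, 0], [1, -5, -1]] = 32 ≠ 0, so this unfolding has rank ≥ 3; CP rank is at least every unfolding rank, so rank(T) ≥ 3. (Flattening ranks never certify an upper bound on CP rank; for that we must actually write T with 3 rank-1 terms.)
Upper bound: T is a sum of 3 rank-1 terms, T = [1, -1] ∘ [0, 1] ∘ [4, 4, -4] + [1, -1] ∘ [1, -1] ∘ [-2, -2, 1] + [1, 1] ∘ [1, 0] ∘ [2, -2, 0] (written with every a and b primitive with positive leading entry and the scale carried by c; CP decompositions are not unique, and this one is verified by expanding entrywise), so rank(T) ≤ 3.
These bounds meet, so rank(T) = 3.
Check entry T[1,0,0] = 4: (-1)·(0)·(4) + (-1)·(1)·(-2) + (1)·(1)·(2) = 4.

rank(T) = 3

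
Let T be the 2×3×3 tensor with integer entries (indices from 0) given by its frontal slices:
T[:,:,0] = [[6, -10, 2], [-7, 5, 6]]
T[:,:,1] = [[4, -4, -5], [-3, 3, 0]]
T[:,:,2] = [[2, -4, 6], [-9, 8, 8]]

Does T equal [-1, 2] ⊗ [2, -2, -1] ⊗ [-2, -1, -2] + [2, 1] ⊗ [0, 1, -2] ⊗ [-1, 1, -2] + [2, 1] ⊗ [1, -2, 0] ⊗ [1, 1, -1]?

Reconstruct entrywise from the claimed factors. For example, T[1,0,2] = -9 and Σₗ aₗ[1]bₗ[0]cₗ[2] = (2)·(2)·(-2) + (1)·(0)·(-2) + (1)·(1)·(-1) = -9; checking all 18 entries, every one matches. The claim holds.

Yes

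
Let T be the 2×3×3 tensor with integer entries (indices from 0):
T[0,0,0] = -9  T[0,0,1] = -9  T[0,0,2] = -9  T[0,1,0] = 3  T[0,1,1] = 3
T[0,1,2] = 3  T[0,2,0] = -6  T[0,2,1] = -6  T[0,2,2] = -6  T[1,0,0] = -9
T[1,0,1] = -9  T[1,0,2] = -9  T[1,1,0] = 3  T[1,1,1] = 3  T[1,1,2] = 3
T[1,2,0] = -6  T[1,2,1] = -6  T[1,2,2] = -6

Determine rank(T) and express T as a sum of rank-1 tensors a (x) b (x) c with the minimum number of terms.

rank(T) = 1

Lower bound: T ≠ 0 (e.g. T[0,0,0] = -9), so rank(T) ≥ 1.
Upper bound: if T = a (x) b (x) c then every fibre of T is a multiple of the corresponding factor, so read the factors off the fibres through the nonzero entry T[0,0,0] = -9.
The mode-1 fibre T[:,0,0] = [-9, -9] gives a = [1, 1] (primitive direction); the mode-2 fibre T[0,:,0] = [-9, 3, -6] gives b = [3, -1, 2]; then c[k] = T[0,0,k] / (a[0]·b[0]) = [-9, -9, -9] / 3 = [-3, -3, -3].
Expanding [1, 1] (x) [3, -1, 2] (x) [-3, -3, -3] reproduces all 18 entries of T, so T = [1, 1] (x) [3, -1, 2] (x) [-3, -3, -3] and rank(T) ≤ 1.
These bounds meet, so rank(T) = 1.
Check entry T[1,1,1] = 3: (1)·(-1)·(-3) = 3.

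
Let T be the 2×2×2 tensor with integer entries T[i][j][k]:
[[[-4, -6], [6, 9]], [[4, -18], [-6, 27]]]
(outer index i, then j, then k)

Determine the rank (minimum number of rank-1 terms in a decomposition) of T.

2

Lower bound: the mode-3 unfolding of T (rows indexed by k, columns by (i,j) = (0,0), (0,1), (1,0), (1,1)) is [[-4, 6, 4, -6], [-6, 9, -18, 27]].
There the 2×2 minor on rows k ∈ {0, 1}, columns (i,j) ∈ {(0,0), (1,0)} is det [[-4, 4], [-6, -18]] = 96 ≠ 0, so this unfolding has rank ≥ 2; CP rank is at least every unfolding rank, so rank(T) ≥ 2. (This is only a lower bound: in general the CP rank may exceed every unfolding rank, so we still need to exhibit 2 rank-1 terms summing to T.)
Upper bound — finding two terms. Every mode-2 slice of T is a multiple of one matrix: T[:,j,:] = b[j]·M with b = (2, -3) and M = [[-2, -3], [2, -9]] (rows indexed by i, columns by k). So it suffices to write M as a sum of two rank-1 matrices.
Splitting M by its rows (i = 0, 1), M = (1, 0)(-2, -3)ᵀ + (0, 1)(2, -9)ᵀ.
Hence T = (1, 0) ⊗ (2, -3) ⊗ (-2, -3) + (0, 1) ⊗ (2, -3) ⊗ (2, -9), so rank(T) ≤ 2.
These bounds meet, so rank(T) = 2.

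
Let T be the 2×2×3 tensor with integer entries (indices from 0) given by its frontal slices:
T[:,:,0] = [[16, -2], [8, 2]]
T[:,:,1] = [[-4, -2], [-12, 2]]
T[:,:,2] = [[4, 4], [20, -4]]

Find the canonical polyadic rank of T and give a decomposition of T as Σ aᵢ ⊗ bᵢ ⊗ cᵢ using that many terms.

rank(T) = 2

Lower bound: the mode-1 unfolding of T (rows indexed by i, columns by (j,k) = (0,0), (0,1), (0,2), (1,0), (1,1), (1,2)) is [[16, -4, 4, -2, -2, 4], [8, -12, 20, 2, 2, -4]].
There the 2×2 minor on rows i ∈ {0, 1}, columns (j,k) ∈ {(0,0), (0,1)} is det [[16, -4], [8, -12]] = -160 ≠ 0, so this unfolding has rank ≥ 2; CP rank is at least every unfolding rank, so rank(T) ≥ 2. (Unfolding ranks only ever bound the CP rank from below — rank(T) can be strictly larger than all of them — so the matching upper bound has to come from an explicit 2-term decomposition.)
Upper bound — finding two terms. Write S_k = T[:,:,k] for the frontal slices: S₀ = [[16, -2], [8, 2]], S₁ = [[-4, -2], [-12, 2]], S₂ = [[4, 4], [20, -4]].
If T = a₁ ⊗ b₁ ⊗ c₁ + a₂ ⊗ b₂ ⊗ c₂ then each S_k = c₁[k]·a₁b₁ᵀ + c₂[k]·a₂b₂ᵀ. S₀ and S₁ are linearly independent, so a₁b₁ᵀ and a₂b₂ᵀ must span the same plane of matrices: they are the rank-1 matrices of the form x·S₀ + y·S₁.
det(x·S₀ + y·S₁) is 48·x² + 16·xy − 32·y² = 16·(3·x − 2·y)(x + y), vanishing at (x:y) = (2:3) and (1:-1).
M₁ = 2·S₀ + 3·S₁ = [[20, -10], [-20, 10]] = 10·[1, -1][2, -1]ᵀ and M₂ = S₀ − S₁ = [[20, 0], [20, 0]] = 20·[1, 1][1, 0]ᵀ, so take a₁ = [1, -1], b₁ = [2, -1], a₂ = [1, 1], b₂ = [1, 0].
Each slice is an integer combination of E₁ = a₁b₁ᵀ and E₂ = a₂b₂ᵀ: S₀ = 2·E₁ + 12·E₂, S₁ = 2·E₁ − 8·E₂, S₂ = −4·E₁ + 12·E₂; reading off coefficients, c₁ = [2, 2, -4] and c₂ = [12, -8, 12].
Hence T = [1, -1] ⊗ [2, -1] ⊗ [2, 2, -4] + [1, 1] ⊗ [1, 0] ⊗ [12, -8, 12], so rank(T) ≤ 2.
These bounds meet, so rank(T) = 2.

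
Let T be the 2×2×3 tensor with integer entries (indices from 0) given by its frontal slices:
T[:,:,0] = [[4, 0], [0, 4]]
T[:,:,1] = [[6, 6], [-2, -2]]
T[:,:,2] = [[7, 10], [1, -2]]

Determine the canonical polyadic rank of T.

Lower bound: in the mode-3 unfolding of T (rows indexed by k, columns by (i,j)) the 3×3 minor on rows k ∈ {0, 1, 2}, columns (i,j) ∈ {(0,0), (0,1), (1,0)} is det [[4, 0, 0], [6, 6, -2], [7, 10, 1]] = 104 ≠ 0, so that unfolding has rank ≥ 3 and hence rank(T) ≥ 3 (CP rank is at least every unfolding rank, though it can be larger).
Upper bound: T is a sum of 3 rank-1 terms, T = (1, -1) ⊗ (1, 0) ⊗ (2, 1, -2) + (1, -1) ⊗ (1, 2) ⊗ (-2, 1, 1) + (1, 0) ⊗ (1, 1) ⊗ (4, 4, 8) (written with every a and b primitive with positive leading entry and the scale carried by c; CP decompositions are not unique, and this one is verified by expanding entrywise), so rank(T) ≤ 3.
These bounds meet, so rank(T) = 3.

3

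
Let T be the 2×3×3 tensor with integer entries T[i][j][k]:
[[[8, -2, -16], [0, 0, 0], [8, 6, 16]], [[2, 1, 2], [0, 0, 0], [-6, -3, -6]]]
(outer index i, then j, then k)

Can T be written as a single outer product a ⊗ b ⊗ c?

The mode-3 unfolding of T (rows indexed by k, columns by (i,j) = (0,0), (0,1), (0,2), (1,0), (1,1), (1,2)) is [[8, 0, 8, 2, 0, -6], [-2, 0, 6, 1, 0, -3], [-16, 0, 16, 2, 0, -6]].
There the 2×2 minor on rows k ∈ {0, 1}, columns (i,j) ∈ {(0,0), (0,2)} is det [[8, 8], [-2, 6]] = 64 ≠ 0, so this unfolding has rank ≥ 2; CP rank is at least every unfolding rank, so rank(T) ≥ 2.
In particular rank(T) ≥ 2 > 1, so T is not rank-1.

No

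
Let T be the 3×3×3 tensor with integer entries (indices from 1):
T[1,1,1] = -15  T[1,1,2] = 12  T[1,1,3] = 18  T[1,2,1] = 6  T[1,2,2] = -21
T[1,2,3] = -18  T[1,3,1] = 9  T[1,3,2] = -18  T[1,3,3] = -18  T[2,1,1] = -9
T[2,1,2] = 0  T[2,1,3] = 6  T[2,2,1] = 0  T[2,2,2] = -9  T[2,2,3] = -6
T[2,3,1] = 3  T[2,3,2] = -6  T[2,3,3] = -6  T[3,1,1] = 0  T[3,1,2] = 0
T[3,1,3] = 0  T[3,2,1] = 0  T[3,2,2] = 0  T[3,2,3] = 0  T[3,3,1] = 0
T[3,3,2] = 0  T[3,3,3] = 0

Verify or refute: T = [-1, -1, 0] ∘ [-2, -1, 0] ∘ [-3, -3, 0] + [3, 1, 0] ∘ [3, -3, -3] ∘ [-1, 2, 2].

Reconstruct entrywise from the claimed factors. For example, T[2,3,2] = -6 and Σₗ aₗ[2]bₗ[3]cₗ[2] = (-1)·(0)·(-3) + (1)·(-3)·(2) = -6; checking all 27 entries, every one matches. The claim holds.

Yes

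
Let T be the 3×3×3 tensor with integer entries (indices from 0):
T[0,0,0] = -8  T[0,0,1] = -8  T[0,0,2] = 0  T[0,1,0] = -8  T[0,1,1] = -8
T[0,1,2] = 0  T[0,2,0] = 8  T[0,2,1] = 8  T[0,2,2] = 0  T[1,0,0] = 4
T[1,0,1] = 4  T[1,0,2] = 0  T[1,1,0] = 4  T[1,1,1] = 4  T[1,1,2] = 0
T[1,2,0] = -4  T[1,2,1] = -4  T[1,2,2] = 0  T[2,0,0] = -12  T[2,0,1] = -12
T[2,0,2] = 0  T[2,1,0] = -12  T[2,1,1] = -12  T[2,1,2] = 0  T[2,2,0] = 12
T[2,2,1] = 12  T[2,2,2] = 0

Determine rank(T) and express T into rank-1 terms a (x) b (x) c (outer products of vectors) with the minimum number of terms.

rank(T) = 1

Lower bound: T ≠ 0 (e.g. T[0,0,0] = -8), so rank(T) ≥ 1.
Upper bound: if T = a (x) b (x) c then every fibre of T is a multiple of the corresponding factor, so read the factors off the fibres through the nonzero entry T[0,0,0] = -8.
The mode-1 fibre T[:,0,0] = [-8, 4, -12] gives a = [2, -1, 3] (primitive direction); the mode-2 fibre T[0,:,0] = [-8, -8, 8] gives b = [1, 1, -1]; then c[k] = T[0,0,k] / (a[0]·b[0]) = [-8, -8, 0] / 2 = [-4, -4, 0].
Expanding [2, -1, 3] (x) [1, 1, -1] (x) [-4, -4, 0] reproduces all 27 entries of T, so T = [2, -1, 3] (x) [1, 1, -1] (x) [-4, -4, 0] and rank(T) ≤ 1.
These bounds meet, so rank(T) = 1.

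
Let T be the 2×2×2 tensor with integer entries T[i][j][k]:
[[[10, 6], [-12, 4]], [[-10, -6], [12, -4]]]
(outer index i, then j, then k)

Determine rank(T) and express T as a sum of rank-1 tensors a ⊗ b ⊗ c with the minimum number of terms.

Lower bound: the mode-3 unfolding of T (rows indexed by k, columns by (i,j) = (0,0), (0,1), (1,0), (1,1)) is [[10, -12, -10, 12], [6, 4, -6, -4]].
There the 2×2 minor on rows k ∈ {0, 1}, columns (i,j) ∈ {(0,0), (0,1)} is det [[10, -12], [6, 4]] = 112 ≠ 0, so this unfolding has rank ≥ 2; CP rank is at least every unfolding rank, so rank(T) ≥ 2. (Flattening ranks never certify an upper bound on CP rank; for that we must actually write T with 2 rank-1 terms.)
Upper bound — finding two terms. Every mode-1 slice of T is a multiple of one matrix: T[i,:,:] = a[i]·M with a = [1, -1] and M = [[10, 6], [-12, 4]] (rows indexed by j, columns by k). So it suffices to write M as a sum of two rank-1 matrices.
Splitting M by its rows (j = 0, 1), M = [1, 0][10, 6]ᵀ + [0, 1][-12, 4]ᵀ.
Hence T = [1, -1] ⊗ [1, 0] ⊗ [10, 6] + [1, -1] ⊗ [0, 1] ⊗ [-12, 4], so rank(T) ≤ 2.
These bounds meet, so rank(T) = 2.

rank(T) = 2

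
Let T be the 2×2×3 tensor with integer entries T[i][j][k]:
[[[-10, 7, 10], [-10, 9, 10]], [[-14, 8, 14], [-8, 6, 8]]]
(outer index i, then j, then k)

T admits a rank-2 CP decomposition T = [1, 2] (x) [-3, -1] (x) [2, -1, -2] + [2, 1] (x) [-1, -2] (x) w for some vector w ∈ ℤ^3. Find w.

w = [2, -2, -2]

Subtract the known terms from T to get the rank-1 residual R = [2, 1] (x) [-1, -2] (x) w, so R[i,j,k] = a[i]·b[j]·w[k]. Pick indices with nonzero a[0]·b[0] = (2)·(-1) = -2. Only the fibre through (0,0,·) is needed: R[0,0,:] = T[0,0,:] − Σₗ aₗ[0]bₗ[0]cₗ = [-10, 7, 10] − (1)·(-3)·[2, -1, -2] = [-4, 4, 4]. Then w[k] = R[0,0,k] / -2 for each k, giving w = [-4, 4, 4] / -2 = [2, -2, -2].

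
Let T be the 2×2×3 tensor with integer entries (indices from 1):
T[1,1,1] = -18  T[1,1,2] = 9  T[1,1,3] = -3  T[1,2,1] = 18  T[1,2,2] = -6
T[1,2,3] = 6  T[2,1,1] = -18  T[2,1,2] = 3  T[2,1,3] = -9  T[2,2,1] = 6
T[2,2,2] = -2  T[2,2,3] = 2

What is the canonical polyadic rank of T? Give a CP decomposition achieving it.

rank(T) = 2

Lower bound: the mode-2 unfolding of T (rows indexed by j, columns by (i,k) = (1,1), (1,2), (1,3), (2,1), (2,2), (2,3)) is [[-18, 9, -3, -18, 3, -9], [18, -6, 6, 6, -2, 2]].
There the 2×2 minor on rows j ∈ {1, 2}, columns (i,k) ∈ {(1,1), (1,2)} is det [[-18, 9], [18, -6]] = -54 ≠ 0, so this unfolding has rank ≥ 2; CP rank is at least every unfolding rank, so rank(T) ≥ 2. (This is only a lower bound: in general the CP rank may exceed every unfolding rank, so we still need to exhibit 2 rank-1 terms summing to T.)
Upper bound — finding two terms. Write S_k = T[:,:,k] for the frontal slices: S₁ = [[-18, 18], [-18, 6]], S₂ = [[9, -6], [3, -2]], S₃ = [[-3, 6], [-9, 2]].
If T = a₁ ∘ b₁ ∘ c₁ + a₂ ∘ b₂ ∘ c₂ then each S_k = c₁[k]·a₁b₁ᵀ + c₂[k]·a₂b₂ᵀ. S₁ and S₂ are linearly independent, so a₁b₁ᵀ and a₂b₂ᵀ must span the same plane of matrices: they are the rank-1 matrices of the form x·S₁ + y·S₂.
det(x·S₁ + y·S₂) is 216·x² − 72·xy = 72·(3·x − y)(x), vanishing at (x:y) = (1:3) and (0:1).
M₁ = S₁ + 3·S₂ = [[9, 0], [-9, 0]] = 9·[1, -1][1, 0]ᵀ and M₂ = S₂ = [[9, -6], [3, -2]] = [3, 1][3, -2]ᵀ, so take a₁ = [1, -1], b₁ = [1, 0], a₂ = [3, 1], b₂ = [3, -2].
Each slice is an integer combination of E₁ = a₁b₁ᵀ and E₂ = a₂b₂ᵀ: S₁ = 9·E₁ − 3·E₂, S₂ = E₂, S₃ = 6·E₁ − E₂; reading off coefficients, c₁ = [9, 0, 6] and c₂ = [-3, 1, -1].
Hence T = [1, -1] ∘ [1, 0] ∘ [9, 0, 6] + [3, 1] ∘ [3, -2] ∘ [-3, 1, -1], so rank(T) ≤ 2.
These bounds meet, so rank(T) = 2.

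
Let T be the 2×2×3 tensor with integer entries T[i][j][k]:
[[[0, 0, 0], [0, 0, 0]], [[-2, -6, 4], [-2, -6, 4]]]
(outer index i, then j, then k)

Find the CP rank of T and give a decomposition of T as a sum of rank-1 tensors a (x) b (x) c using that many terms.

rank(T) = 1

Lower bound: T ≠ 0 (e.g. T[1,0,0] = -2), so rank(T) ≥ 1.
Upper bound: if T = a (x) b (x) c then every fibre of T is a multiple of the corresponding factor, so read the factors off the fibres through the nonzero entry T[1,0,0] = -2.
The mode-1 fibre T[:,0,0] = [0, -2] gives a = (0, 1) (primitive direction); the mode-2 fibre T[1,:,0] = [-2, -2] gives b = (1, 1); then c[k] = T[1,0,k] / (a[1]·b[0]) = [-2, -6, 4] / 1 = (-2, -6, 4).
Expanding (0, 1) (x) (1, 1) (x) (-2, -6, 4) reproduces all 12 entries of T, so T = (0, 1) (x) (1, 1) (x) (-2, -6, 4) and rank(T) ≤ 1.
These bounds meet, so rank(T) = 1.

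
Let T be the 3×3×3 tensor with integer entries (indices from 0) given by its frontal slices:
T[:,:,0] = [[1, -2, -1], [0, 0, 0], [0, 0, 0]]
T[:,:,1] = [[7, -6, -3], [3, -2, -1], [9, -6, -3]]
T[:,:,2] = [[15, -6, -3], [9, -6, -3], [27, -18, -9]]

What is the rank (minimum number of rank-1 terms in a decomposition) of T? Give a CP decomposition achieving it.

rank(T) = 2

Lower bound: the mode-2 unfolding of T (rows indexed by j, columns by (i,k) = (0,0), (0,1), (0,2), (1,0), (1,1), (1,2), (2,0), (2,1), (2,2)) is [[1, 7, 15, 0, 3, 9, 0, 9, 27], [-2, -6, -6, 0, -2, -6, 0, -6, -18], [-1, -3, -3, 0, -1, -3, 0, -3, -9]].
There the 2×2 minor on rows j ∈ {0, 1}, columns (i,k) ∈ {(0,0), (0,1)} is det [[1, 7], [-2, -6]] = 8 ≠ 0, so this unfolding has rank ≥ 2; CP rank is at least every unfolding rank, so rank(T) ≥ 2. (This is only a lower bound: in general the CP rank may exceed every unfolding rank, so we still need to exhibit 2 rank-1 terms summing to T.)
Upper bound — finding two terms. Write S_k = T[:,:,k] for the frontal slices: S₀ = [[1, -2, -1], [0, 0, 0], [0, 0, 0]], S₁ = [[7, -6, -3], [3, -2, -1], [9, -6, -3]], S₂ = [[15, -6, -3], [9, -6, -3], [27, -18, -9]].
If T = a₁ ⊗ b₁ ⊗ c₁ + a₂ ⊗ b₂ ⊗ c₂ then each S_k = c₁[k]·a₁b₁ᵀ + c₂[k]·a₂b₂ᵀ. S₀ and S₁ are linearly independent, so a₁b₁ᵀ and a₂b₂ᵀ must span the same plane of matrices: they are the rank-1 matrices of the form x·S₀ + y·S₁.
The 2×2 minor of x·S₀ + y·S₁ on rows {0,1}, columns {0,1} is 4·xy + 4·y² = 4·(y)(x + y), vanishing at (x:y) = (1:0) and (1:-1).
M₁ = S₀ = [[1, -2, -1], [0, 0, 0], [0, 0, 0]] = [1, 0, 0][1, -2, -1]ᵀ and M₂ = S₀ − S₁ = [[-6, 4, 2], [-3, 2, 1], [-9, 6, 3]] = −[2, 1, 3][3, -2, -1]ᵀ, so take a₁ = [1, 0, 0], b₁ = [1, -2, -1], a₂ = [2, 1, 3], b₂ = [3, -2, -1].
Each slice is an integer combination of E₁ = a₁b₁ᵀ and E₂ = a₂b₂ᵀ: S₀ = E₁, S₁ = E₁ + E₂, S₂ = −3·E₁ + 3·E₂; reading off coefficients, c₁ = [1, 1, -3] and c₂ = [0, 1, 3].
Hence T = [1, 0, 0] ⊗ [1, -2, -1] ⊗ [1, 1, -3] + [2, 1, 3] ⊗ [3, -2, -1] ⊗ [0, 1, 3], so rank(T) ≤ 2.
These bounds meet, so rank(T) = 2.
Check entry T[2,0,0] = 0: (0)·(1)·(1) + (3)·(3)·(0) = 0.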